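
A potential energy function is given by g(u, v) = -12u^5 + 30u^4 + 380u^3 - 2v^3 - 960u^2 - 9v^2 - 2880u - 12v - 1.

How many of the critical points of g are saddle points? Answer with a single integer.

g separates as a function of u plus a function of v, so ∇g=0 decouples.
∂g/∂u = -60(u - 4)(u - 3)(u + 1)(u + 4) = 0 at u ∈ {-4, -1, 3, 4}; ∂g/∂v = -6(v + 1)(v + 2) = 0 at v ∈ {-2, -1}.
The Hessian is diagonal: diag(g_uu, g_vv). Second derivatives: g_uu(-4)=10080, g_uu(-1)=-3600, g_uu(3)=1680, g_uu(4)=-2400; g_vv(-2)=6, g_vv(-1)=-6.
Saddle points occur where the two diagonal entries have opposite signs: (-4, -1), (-1, -2), (3, -1), (4, -2). Count: 4.

4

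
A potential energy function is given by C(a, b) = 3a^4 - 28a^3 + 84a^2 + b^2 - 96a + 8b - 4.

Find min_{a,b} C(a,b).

C(a,b) separates as P(a) + Q(b) − 4, so its minimum is min P + min Q − 4.
P'(a) = 12(a - 4)(a - 2)(a - 1) vanishes at a ∈ {1, 2, 4}; Q'(b) = 2b + 8 vanishes at b ∈ {-4}.
Local minima of P (where P''>0): P(1)=-37, P(4)=-64. Local minima of Q: Q(-4)=-16.
So the global minimum of C is P(4) + Q(-4) − 4 = -64 − 16 − 4 = -84, attained at (4, -4).

-84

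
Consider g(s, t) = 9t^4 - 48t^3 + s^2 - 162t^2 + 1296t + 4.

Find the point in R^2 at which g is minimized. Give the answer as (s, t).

(0, -3)

g(s,t) separates as P(s) + Q(t) + 4, so its minimum is min P + min Q + 4.
P'(s) = 2s vanishes at s ∈ {0}; Q'(t) = 36(t - 4)(t - 3)(t + 3) vanishes at t ∈ {-3, 3, 4}.
Local minima of P (where P''>0): P(0)=0. Local minima of Q: Q(-3)=-3321, Q(4)=1824.
So the global minimum of g is P(0) + Q(-3) + 4 = 0 − 3321 + 4 = -3317, attained at (0, -3).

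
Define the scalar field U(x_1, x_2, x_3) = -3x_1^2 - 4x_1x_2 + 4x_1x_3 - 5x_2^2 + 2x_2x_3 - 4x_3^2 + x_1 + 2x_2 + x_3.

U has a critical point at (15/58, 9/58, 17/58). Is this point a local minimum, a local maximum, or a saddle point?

local maximum

The Hessian is constant: H = [[-6, -4, 4], [-4, -10, 2], [4, 2, -8]].
Leading principal minors: Δ₁ = -6, Δ₂ = 44, Δ₃ = -232.
The minors alternate sign starting negative (−, +, −), so H is negative definite: a local maximum.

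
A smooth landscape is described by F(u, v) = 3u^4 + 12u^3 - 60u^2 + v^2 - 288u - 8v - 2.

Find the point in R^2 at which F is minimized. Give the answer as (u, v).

(3, 4)

F(u,v) separates as P(u) + Q(v) − 2, so its minimum is min P + min Q − 2.
P'(u) = 12(u - 3)(u + 2)(u + 4) vanishes at u ∈ {-4, -2, 3}; Q'(v) = 2v - 8 vanishes at v ∈ {4}.
Local minima of P (where P''>0): P(-4)=192, P(3)=-837. Local minima of Q: Q(4)=-16.
So the global minimum of F is P(3) + Q(4) − 2 = -837 − 16 − 2 = -855, attained at (3, 4).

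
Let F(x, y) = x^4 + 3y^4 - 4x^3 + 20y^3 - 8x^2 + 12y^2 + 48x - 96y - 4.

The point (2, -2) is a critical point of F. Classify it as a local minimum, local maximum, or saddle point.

The mixed partial ∂²F/∂x∂y is 0, so the Hessian at any point is diag(F_xx, F_yy) = diag(4(3x^2 - 6x - 4), 12(3y^2 + 10y + 2)).
At (2, -2): H = diag(-16, -72).
Both eigenvalues are negative, so H is negative definite: a local maximum.

local maximum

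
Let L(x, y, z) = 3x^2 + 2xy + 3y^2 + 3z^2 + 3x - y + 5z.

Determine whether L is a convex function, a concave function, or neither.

convex

L is quadratic, so its Hessian is the constant matrix H = [[6, 2, 0], [2, 6, 0], [0, 0, 6]].
Leading principal minors: 6, 32, 192.
All positive ⇒ H ≻ 0 ⇒ convex.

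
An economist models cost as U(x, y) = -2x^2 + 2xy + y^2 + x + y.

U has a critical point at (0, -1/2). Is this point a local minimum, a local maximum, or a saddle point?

saddle point

The Hessian of U is constant: H = [[-4, 2], [2, 2]].
det(H) = (-4)·2 − 2² = -12.
Since det(H) < 0, H is indefinite and the critical point is a saddle point.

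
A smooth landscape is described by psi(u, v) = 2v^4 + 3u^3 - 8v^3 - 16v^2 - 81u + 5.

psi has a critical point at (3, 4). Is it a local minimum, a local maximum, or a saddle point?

The mixed partial ∂²psi/∂u∂v is 0, so the Hessian at any point is diag(psi_uu, psi_vv) = diag(18u, 8(3v^2 - 6v - 4)).
At (3, 4): H = diag(54, 160).
Both eigenvalues are positive, so H is positive definite: a local minimum.

local minimum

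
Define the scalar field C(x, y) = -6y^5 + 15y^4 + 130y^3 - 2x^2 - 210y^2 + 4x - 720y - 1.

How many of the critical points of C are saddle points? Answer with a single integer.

2

C separates as a function of x plus a function of y, so ∇C=0 decouples.
∂C/∂x = -4(x - 1) = 0 at x ∈ {1}; ∂C/∂y = -30(y - 4)(y - 2)(y + 1)(y + 3) = 0 at y ∈ {-3, -1, 2, 4}.
The Hessian is diagonal: diag(C_xx, C_yy). Second derivatives: C_xx(1)=-4; C_yy(-3)=2100, C_yy(-1)=-900, C_yy(2)=900, C_yy(4)=-2100.
Saddle points occur where the two diagonal entries have opposite signs: (1, -3), (1, 2). Count: 2.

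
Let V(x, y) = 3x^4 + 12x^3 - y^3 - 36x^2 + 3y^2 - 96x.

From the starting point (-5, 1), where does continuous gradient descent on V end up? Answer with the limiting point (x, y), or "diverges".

(-4, 0)

V is separable, so gradient descent decouples: x follows -∂V/∂x, y follows -∂V/∂y.
∂V/∂x = 12(x - 2)(x + 1)(x + 4); at x=-5 this is -336, so x increases.
∂V/∂y = -3y(y - 2); at y=1 this is 3, so y decreases.
x converges to its nearest critical value -4 (a local min of the x-part); y converges to 0. The iterate converges to (-4, 0).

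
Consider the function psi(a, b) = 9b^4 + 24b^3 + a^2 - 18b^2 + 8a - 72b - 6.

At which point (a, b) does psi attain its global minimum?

psi(a,b) separates as P(a) + Q(b) − 6, so its minimum is min P + min Q − 6.
P'(a) = 2a + 8 vanishes at a ∈ {-4}; Q'(b) = 36(b - 1)(b + 1)(b + 2) vanishes at b ∈ {-2, -1, 1}.
Local minima of P (where P''>0): P(-4)=-16. Local minima of Q: Q(-2)=24, Q(1)=-57.
So the global minimum of psi is P(-4) + Q(1) − 6 = -16 − 57 − 6 = -79, attained at (-4, 1).

(-4, 1)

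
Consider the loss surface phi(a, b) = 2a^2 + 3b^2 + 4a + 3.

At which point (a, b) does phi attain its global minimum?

phi(a,b) separates as P(a) + Q(b) + 3, so its minimum is min P + min Q + 3.
P'(a) = 4a + 4 vanishes at a ∈ {-1}; Q'(b) = 6b vanishes at b ∈ {0}.
Local minima of P (where P''>0): P(-1)=-2. Local minima of Q: Q(0)=0.
So the global minimum of phi is P(-1) + Q(0) + 3 = -2 + 0 + 3 = 1, attained at (-1, 0).

(-1, 0)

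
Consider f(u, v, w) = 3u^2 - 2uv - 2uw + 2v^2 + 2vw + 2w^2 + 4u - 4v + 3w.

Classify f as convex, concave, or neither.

f is quadratic, so its Hessian is the constant matrix H = [[6, -2, -2], [-2, 4, 2], [-2, 2, 4]].
Leading principal minors: 6, 20, 56.
All positive ⇒ H ≻ 0 ⇒ convex.

convex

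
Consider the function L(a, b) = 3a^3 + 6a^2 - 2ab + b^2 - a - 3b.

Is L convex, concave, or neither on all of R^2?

The term 3a^3 is cubic, so the Hessian is not constant.
∂²L/∂a² = 18a + 12, which takes both signs as a varies (negative for sufficiently negative a). A diagonal entry of the Hessian changing sign means the Hessian is neither positive- nor negative-semidefinite on all of R^2.

neither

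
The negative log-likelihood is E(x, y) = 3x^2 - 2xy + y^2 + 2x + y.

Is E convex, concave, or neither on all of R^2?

convex

E is quadratic, so its Hessian is the constant matrix H = [[6, -2], [-2, 2]].
det(H) = 8, tr(H) = 8.
det(H) > 0 and tr(H) > 0, so H is positive definite everywhere: convex.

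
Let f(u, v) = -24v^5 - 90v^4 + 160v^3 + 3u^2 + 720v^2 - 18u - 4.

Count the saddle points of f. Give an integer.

f separates as a function of u plus a function of v, so ∇f=0 decouples.
∂f/∂u = 6(u - 3) = 0 at u ∈ {3}; ∂f/∂v = -120v(v - 2)(v + 2)(v + 3) = 0 at v ∈ {-3, -2, 0, 2}.
The Hessian is diagonal: diag(f_uu, f_vv). Second derivatives: f_uu(3)=6; f_vv(-3)=1800, f_vv(-2)=-960, f_vv(0)=1440, f_vv(2)=-4800.
Saddle points occur where the two diagonal entries have opposite signs: (3, -2), (3, 2). Count: 2.

2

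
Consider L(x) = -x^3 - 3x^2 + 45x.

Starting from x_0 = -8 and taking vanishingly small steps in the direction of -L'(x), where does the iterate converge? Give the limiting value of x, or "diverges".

-5

L'(x) = -3(x - 3)(x + 5), so L'(-8) = -99.
Gradient descent moves in the -L' direction, i.e. x is increasing.
The nearest critical point in that direction is x = -5, where L'' = 24 > 0 (a local minimum). The iterate converges there.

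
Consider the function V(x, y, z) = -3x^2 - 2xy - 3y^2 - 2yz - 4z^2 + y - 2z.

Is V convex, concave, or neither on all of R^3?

V is quadratic, so its Hessian is the constant matrix H = [[-6, -2, 0], [-2, -6, -2], [0, -2, -8]].
Leading principal minors: -6, 32, -232.
Signs alternate −, +, − ⇒ H ≺ 0 ⇒ concave.

concave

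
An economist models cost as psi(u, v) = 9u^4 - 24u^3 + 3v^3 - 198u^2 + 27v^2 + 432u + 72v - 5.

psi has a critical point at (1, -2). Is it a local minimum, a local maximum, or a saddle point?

The mixed partial ∂²psi/∂u∂v is 0, so the Hessian at any point is diag(psi_uu, psi_vv) = diag(36(3u^2 - 4u - 11), 18(v + 3)).
At (1, -2): H = diag(-432, 18).
The eigenvalues have opposite signs, so H is indefinite: a saddle point.

saddle point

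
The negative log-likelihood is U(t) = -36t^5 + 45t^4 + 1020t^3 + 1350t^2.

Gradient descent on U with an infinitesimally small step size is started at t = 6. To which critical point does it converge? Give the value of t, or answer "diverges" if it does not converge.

U'(t) = -180t(t - 5)(t + 1)(t + 3), so U'(6) = -68040.
Gradient descent moves in the -U' direction, i.e. t is increasing.
There is no critical point above t=6, and U' keeps the same sign, so the iterate runs off to +∞.

diverges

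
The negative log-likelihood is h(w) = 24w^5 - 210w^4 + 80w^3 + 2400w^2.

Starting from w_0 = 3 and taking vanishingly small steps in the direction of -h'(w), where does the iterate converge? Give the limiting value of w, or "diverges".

h'(w) = 120w(w - 5)(w - 4)(w + 2), so h'(3) = 3600.
Gradient descent moves in the -h' direction, i.e. w is decreasing.
The nearest critical point in that direction is w = 0, where h'' = 4800 > 0 (a local minimum). The iterate converges there.

0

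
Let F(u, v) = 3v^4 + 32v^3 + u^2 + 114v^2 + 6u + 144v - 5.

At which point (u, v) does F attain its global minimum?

F(u,v) separates as P(u) + Q(v) − 5, so its minimum is min P + min Q − 5.
P'(u) = 2u + 6 vanishes at u ∈ {-3}; Q'(v) = 12(v + 1)(v + 3)(v + 4) vanishes at v ∈ {-4, -3, -1}.
Local minima of P (where P''>0): P(-3)=-9. Local minima of Q: Q(-4)=-32, Q(-1)=-59.
So the global minimum of F is P(-3) + Q(-1) − 5 = -9 − 59 − 5 = -73, attained at (-3, -1).

(-3, -1)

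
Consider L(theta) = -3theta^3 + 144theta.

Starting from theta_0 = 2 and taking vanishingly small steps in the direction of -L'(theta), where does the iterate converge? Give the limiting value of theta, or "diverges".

-4

L'(theta) = -9(theta - 4)(theta + 4), so L'(2) = 108.
Gradient descent moves in the -L' direction, i.e. theta is decreasing.
The nearest critical point in that direction is theta = -4, where L'' = 72 > 0 (a local minimum). The iterate converges there.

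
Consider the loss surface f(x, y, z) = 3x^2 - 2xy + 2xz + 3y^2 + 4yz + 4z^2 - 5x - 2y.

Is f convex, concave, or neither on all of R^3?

convex

f is quadratic, so its Hessian is the constant matrix H = [[6, -2, 2], [-2, 6, 4], [2, 4, 8]].
Leading principal minors: 6, 32, 104.
All positive ⇒ H ≻ 0 ⇒ convex.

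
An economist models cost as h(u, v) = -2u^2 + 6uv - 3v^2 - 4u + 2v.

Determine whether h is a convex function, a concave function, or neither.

h is quadratic, so its Hessian is the constant matrix H = [[-4, 6], [6, -6]].
det(H) = -12, tr(H) = -10.
det(H) < 0, so H is indefinite: neither convex nor concave.

neither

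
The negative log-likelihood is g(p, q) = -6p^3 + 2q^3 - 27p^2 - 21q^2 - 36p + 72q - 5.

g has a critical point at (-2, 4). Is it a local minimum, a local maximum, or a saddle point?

local minimum

The mixed partial ∂²g/∂p∂q is 0, so the Hessian at any point is diag(g_pp, g_qq) = diag(-18(2p + 3), 6(2q - 7)).
At (-2, 4): H = diag(18, 6).
Both eigenvalues are positive, so H is positive definite: a local minimum.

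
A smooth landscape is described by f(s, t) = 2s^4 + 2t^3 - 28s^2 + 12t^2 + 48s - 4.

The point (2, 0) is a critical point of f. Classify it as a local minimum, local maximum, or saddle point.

The mixed partial ∂²f/∂s∂t is 0, so the Hessian at any point is diag(f_ss, f_tt) = diag(8(3s^2 - 7), 12(t + 2)).
At (2, 0): H = diag(40, 24).
Both eigenvalues are positive, so H is positive definite: a local minimum.

local minimum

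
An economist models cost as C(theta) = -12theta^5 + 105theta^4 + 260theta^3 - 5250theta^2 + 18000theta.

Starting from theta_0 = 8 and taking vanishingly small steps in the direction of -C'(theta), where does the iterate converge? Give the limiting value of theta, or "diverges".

diverges

C'(theta) = -60(theta - 5)(theta - 4)(theta - 3)(theta + 5), so C'(8) = -46800.
Gradient descent moves in the -C' direction, i.e. theta is increasing.
There is no critical point above theta=8, and C' keeps the same sign, so the iterate runs off to +∞.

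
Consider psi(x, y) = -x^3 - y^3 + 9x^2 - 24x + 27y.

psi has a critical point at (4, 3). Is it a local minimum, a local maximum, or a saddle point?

local maximum

The mixed partial ∂²psi/∂x∂y is 0, so the Hessian at any point is diag(psi_xx, psi_yy) = diag(6(-x + 3), -6y).
At (4, 3): H = diag(-6, -18).
Both eigenvalues are negative, so H is negative definite: a local maximum.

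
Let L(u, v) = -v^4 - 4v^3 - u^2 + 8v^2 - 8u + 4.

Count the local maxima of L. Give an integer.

L separates as a function of u plus a function of v, so ∇L=0 decouples.
∂L/∂u = -2(u + 4) = 0 at u ∈ {-4}; ∂L/∂v = -4v(v - 1)(v + 4) = 0 at v ∈ {-4, 0, 1}.
The Hessian is diagonal: diag(L_uu, L_vv). Second derivatives: L_uu(-4)=-2; L_vv(-4)=-80, L_vv(0)=16, L_vv(1)=-20.
Local maxima occur where both diagonal entries negative: (-4, -4), (-4, 1). Count: 2.

2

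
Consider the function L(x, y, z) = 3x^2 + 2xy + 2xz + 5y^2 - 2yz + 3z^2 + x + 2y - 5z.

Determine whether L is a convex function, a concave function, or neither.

L is quadratic, so its Hessian is the constant matrix H = [[6, 2, 2], [2, 10, -2], [2, -2, 6]].
Leading principal minors: 6, 56, 256.
All positive ⇒ H ≻ 0 ⇒ convex.

convex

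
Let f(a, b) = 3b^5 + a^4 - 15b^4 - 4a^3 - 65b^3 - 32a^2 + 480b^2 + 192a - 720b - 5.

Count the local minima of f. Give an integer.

f separates as a function of a plus a function of b, so ∇f=0 decouples.
∂f/∂a = 4(a - 4)(a - 3)(a + 4) = 0 at a ∈ {-4, 3, 4}; ∂f/∂b = 15(b - 4)(b - 3)(b - 1)(b + 4) = 0 at b ∈ {-4, 1, 3, 4}.
The Hessian is diagonal: diag(f_aa, f_bb). Second derivatives: f_aa(-4)=224, f_aa(3)=-28, f_aa(4)=32; f_bb(-4)=-4200, f_bb(1)=450, f_bb(3)=-210, f_bb(4)=360.
Local minima occur where both diagonal entries positive: (-4, 1), (-4, 4), (4, 1), (4, 4). Count: 4.

4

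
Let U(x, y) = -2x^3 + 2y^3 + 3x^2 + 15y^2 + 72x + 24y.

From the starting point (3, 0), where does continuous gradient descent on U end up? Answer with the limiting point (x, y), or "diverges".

U is separable, so gradient descent decouples: x follows -∂U/∂x, y follows -∂U/∂y.
∂U/∂x = -6(x - 4)(x + 3); at x=3 this is 36, so x decreases.
∂U/∂y = 6(y + 1)(y + 4); at y=0 this is 24, so y decreases.
x converges to its nearest critical value -3 (a local min of the x-part); y converges to -1. The iterate converges to (-3, -1).

(-3, -1)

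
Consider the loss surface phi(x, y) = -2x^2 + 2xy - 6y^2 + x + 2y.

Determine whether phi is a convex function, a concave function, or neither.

phi is quadratic, so its Hessian is the constant matrix H = [[-4, 2], [2, -12]].
det(H) = 44, tr(H) = -16.
det(H) > 0 and tr(H) < 0, so H is negative definite everywhere: concave.

concave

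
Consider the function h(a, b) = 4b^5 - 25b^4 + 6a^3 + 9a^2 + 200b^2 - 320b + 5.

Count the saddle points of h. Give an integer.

4

h separates as a function of a plus a function of b, so ∇h=0 decouples.
∂h/∂a = 18a(a + 1) = 0 at a ∈ {-1, 0}; ∂h/∂b = 20(b - 4)(b - 2)(b - 1)(b + 2) = 0 at b ∈ {-2, 1, 2, 4}.
The Hessian is diagonal: diag(h_aa, h_bb). Second derivatives: h_aa(-1)=-18, h_aa(0)=18; h_bb(-2)=-1440, h_bb(1)=180, h_bb(2)=-160, h_bb(4)=720.
Saddle points occur where the two diagonal entries have opposite signs: (-1, 1), (-1, 4), (0, -2), (0, 2). Count: 4.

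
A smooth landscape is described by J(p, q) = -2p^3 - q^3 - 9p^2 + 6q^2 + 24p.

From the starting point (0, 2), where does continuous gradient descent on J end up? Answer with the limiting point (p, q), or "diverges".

(-4, 0)

J is separable, so gradient descent decouples: p follows -∂J/∂p, q follows -∂J/∂q.
∂J/∂p = -6(p - 1)(p + 4); at p=0 this is 24, so p decreases.
∂J/∂q = -3q(q - 4); at q=2 this is 12, so q decreases.
p converges to its nearest critical value -4 (a local min of the p-part); q converges to 0. The iterate converges to (-4, 0).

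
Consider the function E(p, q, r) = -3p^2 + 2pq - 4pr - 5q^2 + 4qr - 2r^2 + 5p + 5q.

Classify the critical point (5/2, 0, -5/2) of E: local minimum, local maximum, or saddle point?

The Hessian is constant: H = [[-6, 2, -4], [2, -10, 4], [-4, 4, -4]].
Leading principal minors: Δ₁ = -6, Δ₂ = 56, Δ₃ = -32.
The minors alternate sign starting negative (−, +, −), so H is negative definite: a local maximum.

local maximum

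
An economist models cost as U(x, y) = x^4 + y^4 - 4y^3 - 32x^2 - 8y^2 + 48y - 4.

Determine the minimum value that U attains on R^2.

U(x,y) separates as P(x) + Q(y) − 4, so its minimum is min P + min Q − 4.
P'(x) = 4x(x - 4)(x + 4) vanishes at x ∈ {-4, 0, 4}; Q'(y) = 4(y - 3)(y - 2)(y + 2) vanishes at y ∈ {-2, 2, 3}.
Local minima of P (where P''>0): P(-4)=-256, P(4)=-256. Local minima of Q: Q(-2)=-80, Q(3)=45.
So the global minimum of U is P(-4) + Q(-2) − 4 = -256 − 80 − 4 = -340, attained at (-4, -2).

-340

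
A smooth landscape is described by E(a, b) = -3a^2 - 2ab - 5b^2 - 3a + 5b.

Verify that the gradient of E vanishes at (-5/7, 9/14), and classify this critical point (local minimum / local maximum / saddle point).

local maximum

∇E = (-6a - 2b - 3, -2a - 10b + 5); substituting (-5/7, 9/14) gives ∇E = (0, 0), so (-5/7, 9/14) is indeed a critical point.
The Hessian of E is constant: H = [[-6, -2], [-2, -10]].
det(H) = (-6)·(-10) − (-2)² = 56.
det(H) > 0 and tr(H) = -16 < 0, so H is negative definite and the point is a local maximum.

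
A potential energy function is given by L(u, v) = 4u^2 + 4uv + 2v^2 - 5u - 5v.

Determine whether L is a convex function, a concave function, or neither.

L is quadratic, so its Hessian is the constant matrix H = [[8, 4], [4, 4]].
det(H) = 16, tr(H) = 12.
det(H) > 0 and tr(H) > 0, so H is positive definite everywhere: convex.

convex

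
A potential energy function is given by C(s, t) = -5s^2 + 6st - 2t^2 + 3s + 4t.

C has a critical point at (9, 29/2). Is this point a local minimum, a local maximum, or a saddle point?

The Hessian of C is constant: H = [[-10, 6], [6, -4]].
det(H) = (-10)·(-4) − 6² = 4.
det(H) > 0 and tr(H) = -14 < 0, so H is negative definite and the point is a local maximum.

local maximum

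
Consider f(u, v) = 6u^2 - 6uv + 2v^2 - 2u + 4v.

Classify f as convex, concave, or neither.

convex

f is quadratic, so its Hessian is the constant matrix H = [[12, -6], [-6, 4]].
det(H) = 12, tr(H) = 16.
det(H) > 0 and tr(H) > 0, so H is positive definite everywhere: convex.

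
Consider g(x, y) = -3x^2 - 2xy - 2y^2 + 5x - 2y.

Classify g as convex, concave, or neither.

g is quadratic, so its Hessian is the constant matrix H = [[-6, -2], [-2, -4]].
det(H) = 20, tr(H) = -10.
det(H) > 0 and tr(H) < 0, so H is negative definite everywhere: concave.

concave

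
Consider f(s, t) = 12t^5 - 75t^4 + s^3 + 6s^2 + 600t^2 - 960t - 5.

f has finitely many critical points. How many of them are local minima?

2

f separates as a function of s plus a function of t, so ∇f=0 decouples.
∂f/∂s = 3s(s + 4) = 0 at s ∈ {-4, 0}; ∂f/∂t = 60(t - 4)(t - 2)(t - 1)(t + 2) = 0 at t ∈ {-2, 1, 2, 4}.
The Hessian is diagonal: diag(f_ss, f_tt). Second derivatives: f_ss(-4)=-12, f_ss(0)=12; f_tt(-2)=-4320, f_tt(1)=540, f_tt(2)=-480, f_tt(4)=2160.
Local minima occur where both diagonal entries positive: (0, 1), (0, 4). Count: 2.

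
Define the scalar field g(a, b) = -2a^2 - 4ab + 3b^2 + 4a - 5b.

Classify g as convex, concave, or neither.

g is quadratic, so its Hessian is the constant matrix H = [[-4, -4], [-4, 6]].
det(H) = -40, tr(H) = 2.
det(H) < 0, so H is indefinite: neither convex nor concave.

neither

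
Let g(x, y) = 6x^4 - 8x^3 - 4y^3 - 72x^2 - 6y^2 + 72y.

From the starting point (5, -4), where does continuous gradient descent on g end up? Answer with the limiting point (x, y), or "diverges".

(3, -3)

g is separable, so gradient descent decouples: x follows -∂g/∂x, y follows -∂g/∂y.
∂g/∂x = 24x(x - 3)(x + 2); at x=5 this is 1680, so x decreases.
∂g/∂y = -12(y - 2)(y + 3); at y=-4 this is -72, so y increases.
x converges to its nearest critical value 3 (a local min of the x-part); y converges to -3. The iterate converges to (3, -3).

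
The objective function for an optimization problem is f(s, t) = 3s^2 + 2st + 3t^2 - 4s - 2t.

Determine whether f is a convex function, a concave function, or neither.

convex

f is quadratic, so its Hessian is the constant matrix H = [[6, 2], [2, 6]].
det(H) = 32, tr(H) = 12.
det(H) > 0 and tr(H) > 0, so H is positive definite everywhere: convex.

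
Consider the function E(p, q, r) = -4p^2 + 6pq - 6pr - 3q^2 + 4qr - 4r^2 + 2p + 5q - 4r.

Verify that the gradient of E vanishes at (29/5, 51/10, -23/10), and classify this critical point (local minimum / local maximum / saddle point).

local maximum

∇E = (-8p + 6q - 6r + 2, 6p - 6q + 4r + 5, -6p + 4q - 8r - 4); substituting (29/5, 51/10, -23/10) gives ∇E = (0, 0, 0), so (29/5, 51/10, -23/10) is indeed a critical point.
The Hessian is constant: H = [[-8, 6, -6], [6, -6, 4], [-6, 4, -8]].
Leading principal minors: Δ₁ = -8, Δ₂ = 12, Δ₃ = -40.
The minors alternate sign starting negative (−, +, −), so H is negative definite: a local maximum.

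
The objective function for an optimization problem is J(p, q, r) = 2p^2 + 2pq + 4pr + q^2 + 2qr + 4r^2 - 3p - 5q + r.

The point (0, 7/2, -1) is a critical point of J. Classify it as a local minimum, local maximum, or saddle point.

local minimum

The Hessian is constant: H = [[4, 2, 4], [2, 2, 2], [4, 2, 8]].
Leading principal minors: Δ₁ = 4, Δ₂ = 4, Δ₃ = 16.
All leading minors are positive, so H is positive definite: a local minimum.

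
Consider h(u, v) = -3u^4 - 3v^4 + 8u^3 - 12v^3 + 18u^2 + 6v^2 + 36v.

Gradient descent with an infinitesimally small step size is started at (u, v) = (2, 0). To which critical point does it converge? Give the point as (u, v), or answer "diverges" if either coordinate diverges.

h is separable, so gradient descent decouples: u follows -∂h/∂u, v follows -∂h/∂v.
∂h/∂u = -12u(u - 3)(u + 1); at u=2 this is 72, so u decreases.
∂h/∂v = -12(v - 1)(v + 1)(v + 3); at v=0 this is 36, so v decreases.
u converges to its nearest critical value 0 (a local min of the u-part); v converges to -1. The iterate converges to (0, -1).

(0, -1)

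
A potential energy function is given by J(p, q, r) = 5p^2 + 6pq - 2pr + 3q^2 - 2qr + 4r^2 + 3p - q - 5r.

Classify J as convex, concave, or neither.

J is quadratic, so its Hessian is the constant matrix H = [[10, 6, -2], [6, 6, -2], [-2, -2, 8]].
Leading principal minors: 10, 24, 176.
All positive ⇒ H ≻ 0 ⇒ convex.

convex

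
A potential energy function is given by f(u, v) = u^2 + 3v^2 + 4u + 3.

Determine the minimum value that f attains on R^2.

f(u,v) separates as P(u) + Q(v) + 3, so its minimum is min P + min Q + 3.
P'(u) = 2u + 4 vanishes at u ∈ {-2}; Q'(v) = 6v vanishes at v ∈ {0}.
Local minima of P (where P''>0): P(-2)=-4. Local minima of Q: Q(0)=0.
So the global minimum of f is P(-2) + Q(0) + 3 = -4 + 0 + 3 = -1, attained at (-2, 0).

-1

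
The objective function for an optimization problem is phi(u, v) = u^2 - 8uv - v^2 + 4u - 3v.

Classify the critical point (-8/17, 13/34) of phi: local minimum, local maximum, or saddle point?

The Hessian of phi is constant: H = [[2, -8], [-8, -2]].
det(H) = 2·(-2) − (-8)² = -68.
Since det(H) < 0, H is indefinite and the critical point is a saddle point.

saddle point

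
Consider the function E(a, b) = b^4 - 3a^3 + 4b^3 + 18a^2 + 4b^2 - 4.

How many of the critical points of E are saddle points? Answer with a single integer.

3

E separates as a function of a plus a function of b, so ∇E=0 decouples.
∂E/∂a = -9a(a - 4) = 0 at a ∈ {0, 4}; ∂E/∂b = 4b(b + 1)(b + 2) = 0 at b ∈ {-2, -1, 0}.
The Hessian is diagonal: diag(E_aa, E_bb). Second derivatives: E_aa(0)=36, E_aa(4)=-36; E_bb(-2)=8, E_bb(-1)=-4, E_bb(0)=8.
Saddle points occur where the two diagonal entries have opposite signs: (0, -1), (4, -2), (4, 0). Count: 3.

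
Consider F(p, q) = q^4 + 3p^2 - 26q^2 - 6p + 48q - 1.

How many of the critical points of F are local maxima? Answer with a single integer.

F separates as a function of p plus a function of q, so ∇F=0 decouples.
∂F/∂p = 6(p - 1) = 0 at p ∈ {1}; ∂F/∂q = 4(q - 3)(q - 1)(q + 4) = 0 at q ∈ {-4, 1, 3}.
The Hessian is diagonal: diag(F_pp, F_qq). Second derivatives: F_pp(1)=6; F_qq(-4)=140, F_qq(1)=-40, F_qq(3)=56.
Local maxima occur where both diagonal entries negative: none. Count: 0.

0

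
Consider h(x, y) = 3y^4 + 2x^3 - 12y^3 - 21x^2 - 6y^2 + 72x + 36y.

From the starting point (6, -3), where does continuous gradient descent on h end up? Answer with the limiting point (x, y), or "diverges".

h is separable, so gradient descent decouples: x follows -∂h/∂x, y follows -∂h/∂y.
∂h/∂x = 6(x - 4)(x - 3); at x=6 this is 36, so x decreases.
∂h/∂y = 12(y - 3)(y - 1)(y + 1); at y=-3 this is -576, so y increases.
x converges to its nearest critical value 4 (a local min of the x-part); y converges to -1. The iterate converges to (4, -1).

(4, -1)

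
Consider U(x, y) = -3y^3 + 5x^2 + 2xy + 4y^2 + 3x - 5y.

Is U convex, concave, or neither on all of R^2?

The term -3y^3 is cubic, so the Hessian is not constant.
∂²U/∂y² = -18y + 8, which takes both signs as y varies (negative for sufficiently large y). A diagonal entry of the Hessian changing sign means the Hessian is neither positive- nor negative-semidefinite on all of R^2.

neither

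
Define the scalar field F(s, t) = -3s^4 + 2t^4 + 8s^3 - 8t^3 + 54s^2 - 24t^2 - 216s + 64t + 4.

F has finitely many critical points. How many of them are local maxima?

F separates as a function of s plus a function of t, so ∇F=0 decouples.
∂F/∂s = -12(s - 3)(s - 2)(s + 3) = 0 at s ∈ {-3, 2, 3}; ∂F/∂t = 8(t - 4)(t - 1)(t + 2) = 0 at t ∈ {-2, 1, 4}.
The Hessian is diagonal: diag(F_ss, F_tt). Second derivatives: F_ss(-3)=-360, F_ss(2)=60, F_ss(3)=-72; F_tt(-2)=144, F_tt(1)=-72, F_tt(4)=144.
Local maxima occur where both diagonal entries negative: (-3, 1), (3, 1). Count: 2.

2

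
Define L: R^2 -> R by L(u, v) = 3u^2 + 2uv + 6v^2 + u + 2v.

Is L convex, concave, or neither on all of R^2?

L is quadratic, so its Hessian is the constant matrix H = [[6, 2], [2, 12]].
det(H) = 68, tr(H) = 18.
det(H) > 0 and tr(H) > 0, so H is positive definite everywhere: convex.

convex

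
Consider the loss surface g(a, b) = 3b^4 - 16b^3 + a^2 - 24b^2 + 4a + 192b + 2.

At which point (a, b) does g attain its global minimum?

(-2, -2)

g(a,b) separates as P(a) + Q(b) + 2, so its minimum is min P + min Q + 2.
P'(a) = 2a + 4 vanishes at a ∈ {-2}; Q'(b) = 12(b - 4)(b - 2)(b + 2) vanishes at b ∈ {-2, 2, 4}.
Local minima of P (where P''>0): P(-2)=-4. Local minima of Q: Q(-2)=-304, Q(4)=128.
So the global minimum of g is P(-2) + Q(-2) + 2 = -4 − 304 + 2 = -306, attained at (-2, -2).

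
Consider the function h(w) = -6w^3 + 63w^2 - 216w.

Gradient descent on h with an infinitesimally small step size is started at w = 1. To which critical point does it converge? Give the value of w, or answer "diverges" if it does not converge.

h'(w) = -18(w - 4)(w - 3), so h'(1) = -108.
Gradient descent moves in the -h' direction, i.e. w is increasing.
The nearest critical point in that direction is w = 3, where h'' = 18 > 0 (a local minimum). The iterate converges there.

3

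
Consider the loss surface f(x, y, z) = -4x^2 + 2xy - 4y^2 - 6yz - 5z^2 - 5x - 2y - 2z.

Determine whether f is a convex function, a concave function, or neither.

f is quadratic, so its Hessian is the constant matrix H = [[-8, 2, 0], [2, -8, -6], [0, -6, -10]].
Leading principal minors: -8, 60, -312.
Signs alternate −, +, − ⇒ H ≺ 0 ⇒ concave.

concave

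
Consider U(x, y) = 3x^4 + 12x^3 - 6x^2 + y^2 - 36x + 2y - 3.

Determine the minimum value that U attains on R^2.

U(x,y) separates as P(x) + Q(y) − 3, so its minimum is min P + min Q − 3.
P'(x) = 12(x - 1)(x + 1)(x + 3) vanishes at x ∈ {-3, -1, 1}; Q'(y) = 2y + 2 vanishes at y ∈ {-1}.
Local minima of P (where P''>0): P(-3)=-27, P(1)=-27. Local minima of Q: Q(-1)=-1.
So the global minimum of U is P(-3) + Q(-1) − 3 = -27 − 1 − 3 = -31, attained at (-3, -1).

-31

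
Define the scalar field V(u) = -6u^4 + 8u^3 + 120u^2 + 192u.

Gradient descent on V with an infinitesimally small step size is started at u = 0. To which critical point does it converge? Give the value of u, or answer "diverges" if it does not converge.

-1

V'(u) = -24(u - 4)(u + 1)(u + 2), so V'(0) = 192.
Gradient descent moves in the -V' direction, i.e. u is decreasing.
The nearest critical point in that direction is u = -1, where V'' = 120 > 0 (a local minimum). The iterate converges there.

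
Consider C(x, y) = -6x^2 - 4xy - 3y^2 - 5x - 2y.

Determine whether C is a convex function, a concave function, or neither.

concave

C is quadratic, so its Hessian is the constant matrix H = [[-12, -4], [-4, -6]].
det(H) = 56, tr(H) = -18.
det(H) > 0 and tr(H) < 0, so H is negative definite everywhere: concave.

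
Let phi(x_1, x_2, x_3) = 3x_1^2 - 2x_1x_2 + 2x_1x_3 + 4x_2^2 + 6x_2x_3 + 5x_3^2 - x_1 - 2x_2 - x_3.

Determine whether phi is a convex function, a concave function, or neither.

convex

phi is quadratic, so its Hessian is the constant matrix H = [[6, -2, 2], [-2, 8, 6], [2, 6, 10]].
Leading principal minors: 6, 44, 144.
All positive ⇒ H ≻ 0 ⇒ convex.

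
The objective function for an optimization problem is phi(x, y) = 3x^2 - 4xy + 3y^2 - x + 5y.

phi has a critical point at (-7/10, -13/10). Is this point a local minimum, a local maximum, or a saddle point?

local minimum

The Hessian of phi is constant: H = [[6, -4], [-4, 6]].
det(H) = 6·6 − (-4)² = 20.
det(H) > 0 and tr(H) = 12 > 0, so H is positive definite and the point is a local minimum.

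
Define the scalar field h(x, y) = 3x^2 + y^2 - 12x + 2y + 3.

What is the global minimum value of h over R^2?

h(x,y) separates as P(x) + Q(y) + 3, so its minimum is min P + min Q + 3.
P'(x) = 6x - 12 vanishes at x ∈ {2}; Q'(y) = 2y + 2 vanishes at y ∈ {-1}.
Local minima of P (where P''>0): P(2)=-12. Local minima of Q: Q(-1)=-1.
So the global minimum of h is P(2) + Q(-1) + 3 = -12 − 1 + 3 = -10, attained at (2, -1).

-10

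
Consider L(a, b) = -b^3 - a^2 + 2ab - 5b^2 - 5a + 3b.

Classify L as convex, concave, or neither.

neither

The term -b^3 is cubic, so the Hessian is not constant.
∂²L/∂b² = -6b - 10, which takes both signs as b varies (negative for sufficiently large b). A diagonal entry of the Hessian changing sign means the Hessian is neither positive- nor negative-semidefinite on all of R^2.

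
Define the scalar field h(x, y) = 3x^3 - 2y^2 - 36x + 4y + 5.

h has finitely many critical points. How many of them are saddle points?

h separates as a function of x plus a function of y, so ∇h=0 decouples.
∂h/∂x = 9(x - 2)(x + 2) = 0 at x ∈ {-2, 2}; ∂h/∂y = -4(y - 1) = 0 at y ∈ {1}.
The Hessian is diagonal: diag(h_xx, h_yy). Second derivatives: h_xx(-2)=-36, h_xx(2)=36; h_yy(1)=-4.
Saddle points occur where the two diagonal entries have opposite signs: (2, 1). Count: 1.

1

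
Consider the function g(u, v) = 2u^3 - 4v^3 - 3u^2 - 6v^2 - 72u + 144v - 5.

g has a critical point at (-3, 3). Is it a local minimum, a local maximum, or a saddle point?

local maximum

The mixed partial ∂²g/∂u∂v is 0, so the Hessian at any point is diag(g_uu, g_vv) = diag(6(2u - 1), -12(2v + 1)).
At (-3, 3): H = diag(-42, -84).
Both eigenvalues are negative, so H is negative definite: a local maximum.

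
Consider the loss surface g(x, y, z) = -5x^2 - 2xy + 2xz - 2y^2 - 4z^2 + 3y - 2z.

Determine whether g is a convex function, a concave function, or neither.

concave

g is quadratic, so its Hessian is the constant matrix H = [[-10, -2, 2], [-2, -4, 0], [2, 0, -8]].
Leading principal minors: -10, 36, -272.
Signs alternate −, +, − ⇒ H ≺ 0 ⇒ concave.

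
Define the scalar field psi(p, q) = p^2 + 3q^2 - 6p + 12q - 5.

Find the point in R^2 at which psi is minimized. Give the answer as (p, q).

(3, -2)

psi(p,q) separates as A(p) + B(q) − 5, so its minimum is min A + min B − 5.
A'(p) = 2p - 6 vanishes at p ∈ {3}; B'(q) = 6q + 12 vanishes at q ∈ {-2}.
Local minima of A (where A''>0): A(3)=-9. Local minima of B: B(-2)=-12.
So the global minimum of psi is A(3) + B(-2) − 5 = -9 − 12 − 5 = -26, attained at (3, -2).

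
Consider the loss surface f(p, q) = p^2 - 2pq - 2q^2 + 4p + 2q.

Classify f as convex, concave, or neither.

neither

f is quadratic, so its Hessian is the constant matrix H = [[2, -2], [-2, -4]].
det(H) = -12, tr(H) = -2.
det(H) < 0, so H is indefinite: neither convex nor concave.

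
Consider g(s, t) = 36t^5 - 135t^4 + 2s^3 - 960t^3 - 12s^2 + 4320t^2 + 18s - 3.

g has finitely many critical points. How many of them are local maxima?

g separates as a function of s plus a function of t, so ∇g=0 decouples.
∂g/∂s = 6(s - 3)(s - 1) = 0 at s ∈ {1, 3}; ∂g/∂t = 180t(t - 4)(t - 3)(t + 4) = 0 at t ∈ {-4, 0, 3, 4}.
The Hessian is diagonal: diag(g_ss, g_tt). Second derivatives: g_ss(1)=-12, g_ss(3)=12; g_tt(-4)=-40320, g_tt(0)=8640, g_tt(3)=-3780, g_tt(4)=5760.
Local maxima occur where both diagonal entries negative: (1, -4), (1, 3). Count: 2.

2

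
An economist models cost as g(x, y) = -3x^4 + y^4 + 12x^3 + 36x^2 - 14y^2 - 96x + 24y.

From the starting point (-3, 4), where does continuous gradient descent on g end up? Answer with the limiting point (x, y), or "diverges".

g is separable, so gradient descent decouples: x follows -∂g/∂x, y follows -∂g/∂y.
∂g/∂x = -12(x - 4)(x - 1)(x + 2); at x=-3 this is 336, so x decreases.
∂g/∂y = 4(y - 2)(y - 1)(y + 3); at y=4 this is 168, so y decreases.
The x-coordinate has no critical point in that direction and runs off to infinity.

diverges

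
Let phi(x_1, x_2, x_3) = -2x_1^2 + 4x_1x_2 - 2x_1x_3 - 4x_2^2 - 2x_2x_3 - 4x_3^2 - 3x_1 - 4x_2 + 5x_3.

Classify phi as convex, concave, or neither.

concave

phi is quadratic, so its Hessian is the constant matrix H = [[-4, 4, -2], [4, -8, -2], [-2, -2, -8]].
Leading principal minors: -4, 16, -48.
Signs alternate −, +, − ⇒ H ≺ 0 ⇒ concave.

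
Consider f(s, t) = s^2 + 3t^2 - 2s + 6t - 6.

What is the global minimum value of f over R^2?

-10

f(s,t) separates as P(s) + Q(t) − 6, so its minimum is min P + min Q − 6.
P'(s) = 2s - 2 vanishes at s ∈ {1}; Q'(t) = 6(t + 1) vanishes at t ∈ {-1}.
Local minima of P (where P''>0): P(1)=-1. Local minima of Q: Q(-1)=-3.
So the global minimum of f is P(1) + Q(-1) − 6 = -1 − 3 − 6 = -10, attained at (1, -1).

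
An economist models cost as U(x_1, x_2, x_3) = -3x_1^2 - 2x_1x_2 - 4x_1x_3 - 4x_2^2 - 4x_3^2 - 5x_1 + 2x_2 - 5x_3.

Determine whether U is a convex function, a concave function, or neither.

concave

U is quadratic, so its Hessian is the constant matrix H = [[-6, -2, -4], [-2, -8, 0], [-4, 0, -8]].
Leading principal minors: -6, 44, -224.
Signs alternate −, +, − ⇒ H ≺ 0 ⇒ concave.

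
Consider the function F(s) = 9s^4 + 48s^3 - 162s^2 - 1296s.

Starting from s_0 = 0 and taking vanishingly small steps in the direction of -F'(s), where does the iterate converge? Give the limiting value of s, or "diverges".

F'(s) = 36(s - 3)(s + 3)(s + 4), so F'(0) = -1296.
Gradient descent moves in the -F' direction, i.e. s is increasing.
The nearest critical point in that direction is s = 3, where F'' = 1512 > 0 (a local minimum). The iterate converges there.

3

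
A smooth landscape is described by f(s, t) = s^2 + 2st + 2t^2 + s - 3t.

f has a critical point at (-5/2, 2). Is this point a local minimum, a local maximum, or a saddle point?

local minimum

The Hessian of f is constant: H = [[2, 2], [2, 4]].
det(H) = 2·4 − 2² = 4.
det(H) > 0 and tr(H) = 6 > 0, so H is positive definite and the point is a local minimum.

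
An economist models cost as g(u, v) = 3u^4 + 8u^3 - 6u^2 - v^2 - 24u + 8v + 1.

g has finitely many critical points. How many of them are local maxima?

g separates as a function of u plus a function of v, so ∇g=0 decouples.
∂g/∂u = 12(u - 1)(u + 1)(u + 2) = 0 at u ∈ {-2, -1, 1}; ∂g/∂v = -2(v - 4) = 0 at v ∈ {4}.
The Hessian is diagonal: diag(g_uu, g_vv). Second derivatives: g_uu(-2)=36, g_uu(-1)=-24, g_uu(1)=72; g_vv(4)=-2.
Local maxima occur where both diagonal entries negative: (-1, 4). Count: 1.

1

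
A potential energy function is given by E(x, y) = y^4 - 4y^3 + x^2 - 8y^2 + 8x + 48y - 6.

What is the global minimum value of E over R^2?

E(x,y) separates as P(x) + Q(y) − 6, so its minimum is min P + min Q − 6.
P'(x) = 2x + 8 vanishes at x ∈ {-4}; Q'(y) = 4(y - 3)(y - 2)(y + 2) vanishes at y ∈ {-2, 2, 3}.
Local minima of P (where P''>0): P(-4)=-16. Local minima of Q: Q(-2)=-80, Q(3)=45.
So the global minimum of E is P(-4) + Q(-2) − 6 = -16 − 80 − 6 = -102, attained at (-4, -2).

-102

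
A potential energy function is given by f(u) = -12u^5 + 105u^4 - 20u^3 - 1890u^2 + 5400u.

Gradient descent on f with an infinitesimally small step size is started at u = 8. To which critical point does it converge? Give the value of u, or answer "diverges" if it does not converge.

diverges

f'(u) = -60(u - 5)(u - 3)(u - 2)(u + 3), so f'(8) = -59400.
Gradient descent moves in the -f' direction, i.e. u is increasing.
There is no critical point above u=8, and f' keeps the same sign, so the iterate runs off to +∞.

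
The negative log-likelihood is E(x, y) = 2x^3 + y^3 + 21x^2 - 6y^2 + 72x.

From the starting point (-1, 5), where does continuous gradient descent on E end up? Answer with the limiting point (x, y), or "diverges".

E is separable, so gradient descent decouples: x follows -∂E/∂x, y follows -∂E/∂y.
∂E/∂x = 6(x + 3)(x + 4); at x=-1 this is 36, so x decreases.
∂E/∂y = 3y(y - 4); at y=5 this is 15, so y decreases.
x converges to its nearest critical value -3 (a local min of the x-part); y converges to 4. The iterate converges to (-3, 4).

(-3, 4)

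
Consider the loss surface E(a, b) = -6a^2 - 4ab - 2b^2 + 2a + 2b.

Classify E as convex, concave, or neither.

E is quadratic, so its Hessian is the constant matrix H = [[-12, -4], [-4, -4]].
det(H) = 32, tr(H) = -16.
det(H) > 0 and tr(H) < 0, so H is negative definite everywhere: concave.

concave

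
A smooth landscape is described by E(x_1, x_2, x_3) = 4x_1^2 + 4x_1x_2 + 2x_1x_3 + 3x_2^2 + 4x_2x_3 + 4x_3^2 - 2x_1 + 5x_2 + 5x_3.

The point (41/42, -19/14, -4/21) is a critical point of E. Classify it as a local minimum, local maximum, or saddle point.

The Hessian is constant: H = [[8, 4, 2], [4, 6, 4], [2, 4, 8]].
Leading principal minors: Δ₁ = 8, Δ₂ = 32, Δ₃ = 168.
All leading minors are positive, so H is positive definite: a local minimum.

local minimum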